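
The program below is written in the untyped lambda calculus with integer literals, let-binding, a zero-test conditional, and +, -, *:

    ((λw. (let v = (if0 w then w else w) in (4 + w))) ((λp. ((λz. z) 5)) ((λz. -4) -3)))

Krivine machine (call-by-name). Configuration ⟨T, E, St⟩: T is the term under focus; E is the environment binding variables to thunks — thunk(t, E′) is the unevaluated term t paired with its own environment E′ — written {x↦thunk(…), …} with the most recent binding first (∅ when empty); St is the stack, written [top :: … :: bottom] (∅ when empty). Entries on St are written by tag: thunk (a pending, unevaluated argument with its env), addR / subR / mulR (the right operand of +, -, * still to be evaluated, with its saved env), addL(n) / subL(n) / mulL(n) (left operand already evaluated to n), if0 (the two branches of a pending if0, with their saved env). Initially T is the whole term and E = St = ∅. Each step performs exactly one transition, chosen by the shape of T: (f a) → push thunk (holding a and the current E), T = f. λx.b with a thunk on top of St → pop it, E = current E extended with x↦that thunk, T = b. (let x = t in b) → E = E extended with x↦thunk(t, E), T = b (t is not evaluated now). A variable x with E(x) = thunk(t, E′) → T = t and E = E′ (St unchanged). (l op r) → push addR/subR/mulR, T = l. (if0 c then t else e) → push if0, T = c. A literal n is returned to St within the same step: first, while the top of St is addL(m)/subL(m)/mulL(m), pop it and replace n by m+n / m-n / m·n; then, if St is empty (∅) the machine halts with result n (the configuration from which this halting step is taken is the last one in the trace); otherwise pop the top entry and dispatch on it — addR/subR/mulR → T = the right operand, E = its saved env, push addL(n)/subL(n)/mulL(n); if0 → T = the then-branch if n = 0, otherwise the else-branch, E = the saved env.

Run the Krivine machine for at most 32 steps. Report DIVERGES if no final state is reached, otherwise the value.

Answer: 9

Machine steps:
[0] ⟨T=((λw. (let v = (if0 w then w else w) in (4 + w))) ((λp. ((λz. z) 5)) ((λz. -4) -3))); E=∅; St=∅⟩
[1] ⟨T=(λw. (let v = (if0 w then w else w) in (4 + w))); E=∅; St=[thunk]⟩
[2] ⟨T=(let v = (if0 w then w else w) in (4 + w)); E={w↦thunk(((λp. ((λz. z) 5)) ((λz. -4) -3)), ∅)}; St=∅⟩
[3] ⟨T=(4 + w); E={v↦thunk((if0 w then w else w), {w↦thunk(((λp. ((λz. z) 5)) ((λz. -4) -3)), ∅)}), w↦thunk(((λp. ((λz. z) 5)) ((λz. -4) -3)), ∅)}; St=∅⟩
[4] ⟨T=4; E={v↦thunk((if0 w then w else w), {w↦thunk(((λp. ((λz. z) 5)) ((λz. -4) -3)), ∅)}), w↦thunk(((λp. ((λz. z) 5)) ((λz. -4) -3)), ∅)}; St=[addR]⟩
[5] ⟨T=w; E={v↦thunk((if0 w then w else w), {w↦thunk(((λp. ((λz. z) 5)) ((λz. -4) -3)), ∅)}), w↦thunk(((λp. ((λz. z) 5)) ((λz. -4) -3)), ∅)}; St=[addL(4)]⟩
[6] ⟨T=((λp. ((λz. z) 5)) ((λz. -4) -3)); E=∅; St=[addL(4)]⟩
[7] ⟨T=(λp. ((λz. z) 5)); E=∅; St=[thunk :: addL(4)]⟩
[8] ⟨T=((λz. z) 5); E={p↦thunk(((λz. -4) -3), ∅)}; St=[addL(4)]⟩
[9] ⟨T=(λz. z); E={p↦thunk(((λz. -4) -3), ∅)}; St=[thunk :: addL(4)]⟩
[10] ⟨T=z; E={z↦thunk(5, {p↦thunk(((λz. -4) -3), ∅)}), p↦thunk(((λz. -4) -3), ∅)}; St=[addL(4)]⟩
[11] ⟨T=5; E={p↦thunk(((λz. -4) -3), ∅)}; St=[addL(4)]⟩
→ final value 9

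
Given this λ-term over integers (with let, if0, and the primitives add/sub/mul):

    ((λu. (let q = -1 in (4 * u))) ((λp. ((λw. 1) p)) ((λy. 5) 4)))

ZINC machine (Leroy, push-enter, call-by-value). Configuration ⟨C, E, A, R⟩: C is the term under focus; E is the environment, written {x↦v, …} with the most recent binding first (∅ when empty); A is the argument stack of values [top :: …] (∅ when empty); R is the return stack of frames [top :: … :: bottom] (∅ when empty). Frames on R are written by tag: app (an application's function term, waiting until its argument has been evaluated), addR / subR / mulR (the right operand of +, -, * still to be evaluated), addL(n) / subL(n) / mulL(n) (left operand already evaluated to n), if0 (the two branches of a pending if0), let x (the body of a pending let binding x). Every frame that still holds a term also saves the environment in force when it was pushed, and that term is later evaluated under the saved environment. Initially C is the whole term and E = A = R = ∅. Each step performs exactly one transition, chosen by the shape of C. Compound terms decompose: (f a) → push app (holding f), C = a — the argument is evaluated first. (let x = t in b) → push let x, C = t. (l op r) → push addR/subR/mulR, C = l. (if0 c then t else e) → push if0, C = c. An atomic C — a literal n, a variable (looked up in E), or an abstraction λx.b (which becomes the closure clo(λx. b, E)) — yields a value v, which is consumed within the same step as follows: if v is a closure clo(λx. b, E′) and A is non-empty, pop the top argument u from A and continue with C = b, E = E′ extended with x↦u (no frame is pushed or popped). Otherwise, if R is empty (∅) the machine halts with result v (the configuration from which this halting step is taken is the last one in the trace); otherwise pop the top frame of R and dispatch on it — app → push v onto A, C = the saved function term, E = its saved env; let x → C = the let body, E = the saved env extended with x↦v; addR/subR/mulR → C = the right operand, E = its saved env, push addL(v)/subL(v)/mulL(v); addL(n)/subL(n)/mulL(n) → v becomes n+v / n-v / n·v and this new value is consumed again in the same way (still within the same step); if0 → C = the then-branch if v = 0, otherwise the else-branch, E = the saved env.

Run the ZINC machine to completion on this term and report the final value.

t=0: <C=((λu. (let q = -1 in (4 * u))) ((λp. ((λw. 1) p)) ((λy. 5) 4))), E=∅, A=∅, R=∅>
t=1: <C=((λp. ((λw. 1) p)) ((λy. 5) 4)), E=∅, A=∅, R=[app]>
t=2: <C=((λy. 5) 4), E=∅, A=∅, R=[app :: app]>
t=3: <C=4, E=∅, A=∅, R=[app :: app :: app]>
t=4: <C=(λy. 5), E=∅, A=[4], R=[app :: app]>
t=5: <C=5, E={y↦4}, A=∅, R=[app :: app]>
t=6: <C=(λp. ((λw. 1) p)), E=∅, A=[5], R=[app]>
t=7: <C=((λw. 1) p), E={p↦5}, A=∅, R=[app]>
t=8: <C=p, E={p↦5}, A=∅, R=[app :: app]>
t=9: <C=(λw. 1), E={p↦5}, A=[5], R=[app]>
t=10: <C=1, E={w↦5, p↦5}, A=∅, R=[app]>
t=11: <C=(λu. (let q = -1 in (4 * u))), E=∅, A=[1], R=∅>
t=12: <C=(let q = -1 in (4 * u)), E={u↦1}, A=∅, R=∅>
t=13: <C=-1, E={u↦1}, A=∅, R=[let q]>
t=14: <C=(4 * u), E={q↦-1, u↦1}, A=∅, R=∅>
t=15: <C=4, E={q↦-1, u↦1}, A=∅, R=[mulR]>
t=16: <C=u, E={q↦-1, u↦1}, A=∅, R=[mulL(4)]>
→ final value 4

Answer: 4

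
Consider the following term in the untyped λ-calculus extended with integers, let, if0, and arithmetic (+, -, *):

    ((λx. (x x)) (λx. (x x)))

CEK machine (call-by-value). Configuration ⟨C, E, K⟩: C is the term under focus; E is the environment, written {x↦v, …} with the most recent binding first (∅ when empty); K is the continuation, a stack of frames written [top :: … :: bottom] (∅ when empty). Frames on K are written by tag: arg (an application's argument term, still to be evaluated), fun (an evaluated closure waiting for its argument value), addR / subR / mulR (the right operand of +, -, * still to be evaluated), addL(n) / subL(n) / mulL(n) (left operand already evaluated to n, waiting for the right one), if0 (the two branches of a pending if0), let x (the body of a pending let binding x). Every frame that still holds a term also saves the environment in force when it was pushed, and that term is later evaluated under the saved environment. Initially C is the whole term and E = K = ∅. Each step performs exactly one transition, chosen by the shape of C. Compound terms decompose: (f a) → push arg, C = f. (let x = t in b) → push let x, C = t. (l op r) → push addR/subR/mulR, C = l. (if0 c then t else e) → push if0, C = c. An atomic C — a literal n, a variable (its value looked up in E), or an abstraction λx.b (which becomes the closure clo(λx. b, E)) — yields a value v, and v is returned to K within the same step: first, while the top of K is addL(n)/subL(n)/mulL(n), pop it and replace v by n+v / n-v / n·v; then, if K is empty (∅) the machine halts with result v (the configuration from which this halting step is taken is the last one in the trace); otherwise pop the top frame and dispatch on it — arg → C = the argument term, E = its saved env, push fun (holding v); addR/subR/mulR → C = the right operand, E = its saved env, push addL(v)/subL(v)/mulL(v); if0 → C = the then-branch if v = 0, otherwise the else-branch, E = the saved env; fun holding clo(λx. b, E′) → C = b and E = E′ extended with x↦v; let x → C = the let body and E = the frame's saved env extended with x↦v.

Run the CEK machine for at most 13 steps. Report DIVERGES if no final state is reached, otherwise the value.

Answer: DIVERGES (no final state within 13 steps)

Machine steps:
step 0: [C=((λx. (x x)) (λx. (x x))) | E=∅ | K=∅]
step 1: [C=(λx. (x x)) | E=∅ | K=[arg]]
step 2: [C=(λx. (x x)) | E=∅ | K=[fun]]
step 3: [C=(x x) | E={x↦clo(λx. (x x), ∅)} | K=∅]
step 4: [C=x | E={x↦clo(λx. (x x), ∅)} | K=[arg]]
step 5: [C=x | E={x↦clo(λx. (x x), ∅)} | K=[fun]]
… configuration repeats with period 3 (steps 3–5 recur indefinitely) …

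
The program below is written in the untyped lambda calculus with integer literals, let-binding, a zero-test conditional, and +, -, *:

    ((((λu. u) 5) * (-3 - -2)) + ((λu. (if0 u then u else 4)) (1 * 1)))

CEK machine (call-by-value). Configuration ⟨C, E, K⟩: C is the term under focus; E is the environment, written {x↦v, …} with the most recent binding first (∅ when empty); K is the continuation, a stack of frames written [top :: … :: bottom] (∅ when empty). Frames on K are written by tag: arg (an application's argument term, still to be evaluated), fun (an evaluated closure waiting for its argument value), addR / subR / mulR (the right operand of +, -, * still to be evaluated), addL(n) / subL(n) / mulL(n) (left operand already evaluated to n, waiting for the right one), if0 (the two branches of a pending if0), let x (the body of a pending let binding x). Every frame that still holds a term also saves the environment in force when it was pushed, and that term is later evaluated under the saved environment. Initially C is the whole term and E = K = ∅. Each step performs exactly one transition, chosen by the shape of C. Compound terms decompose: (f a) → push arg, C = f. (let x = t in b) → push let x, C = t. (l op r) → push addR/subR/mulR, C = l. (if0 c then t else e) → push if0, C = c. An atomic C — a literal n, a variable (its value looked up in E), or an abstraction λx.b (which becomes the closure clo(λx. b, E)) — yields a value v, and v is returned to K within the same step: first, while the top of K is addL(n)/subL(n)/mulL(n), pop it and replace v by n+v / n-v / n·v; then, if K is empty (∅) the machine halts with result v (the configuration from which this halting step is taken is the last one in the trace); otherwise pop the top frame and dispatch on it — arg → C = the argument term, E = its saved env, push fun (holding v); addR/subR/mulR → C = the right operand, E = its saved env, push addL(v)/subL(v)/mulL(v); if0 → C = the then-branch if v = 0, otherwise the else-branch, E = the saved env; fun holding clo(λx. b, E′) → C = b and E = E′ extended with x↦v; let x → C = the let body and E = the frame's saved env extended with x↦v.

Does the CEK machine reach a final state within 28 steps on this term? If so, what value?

Answer: -1

Machine steps:
step 0: <C=((((λu. u) 5) * (-3 - -2)) + ((λu. (if0 u then u else 4)) (1 * 1))), E=∅, K=∅>
step 1: <C=(((λu. u) 5) * (-3 - -2)), E=∅, K=[addR]>
step 2: <C=((λu. u) 5), E=∅, K=[mulR :: addR]>
step 3: <C=(λu. u), E=∅, K=[arg :: mulR :: addR]>
step 4: <C=5, E=∅, K=[fun :: mulR :: addR]>
step 5: <C=u, E={u↦5}, K=[mulR :: addR]>
step 6: <C=(-3 - -2), E=∅, K=[mulL(5) :: addR]>
step 7: <C=-3, E=∅, K=[subR :: mulL(5) :: addR]>
step 8: <C=-2, E=∅, K=[subL(-3) :: mulL(5) :: addR]>
step 9: <C=((λu. (if0 u then u else 4)) (1 * 1)), E=∅, K=[addL(-5)]>
step 10: <C=(λu. (if0 u then u else 4)), E=∅, K=[arg :: addL(-5)]>
step 11: <C=(1 * 1), E=∅, K=[fun :: addL(-5)]>
step 12: <C=1, E=∅, K=[mulR :: fun :: addL(-5)]>
step 13: <C=1, E=∅, K=[mulL(1) :: fun :: addL(-5)]>
step 14: <C=(if0 u then u else 4), E={u↦1}, K=[addL(-5)]>
step 15: <C=u, E={u↦1}, K=[if0 :: addL(-5)]>
step 16: <C=4, E={u↦1}, K=[addL(-5)]>
→ final value -1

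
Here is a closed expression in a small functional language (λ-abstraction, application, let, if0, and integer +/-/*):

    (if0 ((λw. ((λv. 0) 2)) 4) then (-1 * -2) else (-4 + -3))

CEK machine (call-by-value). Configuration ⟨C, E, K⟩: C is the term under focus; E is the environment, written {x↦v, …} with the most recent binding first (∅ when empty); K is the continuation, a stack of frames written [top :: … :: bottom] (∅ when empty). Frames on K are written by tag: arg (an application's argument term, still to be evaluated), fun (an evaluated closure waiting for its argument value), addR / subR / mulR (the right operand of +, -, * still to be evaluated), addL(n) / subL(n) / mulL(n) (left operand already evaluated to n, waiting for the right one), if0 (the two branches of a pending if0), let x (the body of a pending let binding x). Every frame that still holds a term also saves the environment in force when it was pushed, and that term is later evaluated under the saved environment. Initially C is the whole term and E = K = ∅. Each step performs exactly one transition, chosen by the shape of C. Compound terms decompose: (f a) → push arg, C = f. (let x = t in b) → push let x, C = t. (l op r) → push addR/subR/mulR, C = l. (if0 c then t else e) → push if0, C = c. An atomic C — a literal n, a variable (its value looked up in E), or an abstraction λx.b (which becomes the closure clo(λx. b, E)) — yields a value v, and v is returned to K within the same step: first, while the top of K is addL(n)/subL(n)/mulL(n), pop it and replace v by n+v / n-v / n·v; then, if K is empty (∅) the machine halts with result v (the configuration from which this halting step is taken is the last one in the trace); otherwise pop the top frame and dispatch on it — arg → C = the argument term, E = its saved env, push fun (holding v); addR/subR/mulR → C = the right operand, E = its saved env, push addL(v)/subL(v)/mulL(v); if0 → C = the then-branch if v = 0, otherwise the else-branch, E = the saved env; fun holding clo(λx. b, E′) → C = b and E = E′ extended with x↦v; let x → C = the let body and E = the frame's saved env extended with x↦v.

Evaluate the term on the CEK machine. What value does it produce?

Answer: 2

Derivation:
step 0: [C=(if0 ((λw. ((λv. 0) 2)) 4) then (-1 * -2) else (-4 + -3)) | E=∅ | K=∅]
step 1: [C=((λw. ((λv. 0) 2)) 4) | E=∅ | K=[if0]]
step 2: [C=(λw. ((λv. 0) 2)) | E=∅ | K=[arg :: if0]]
step 3: [C=4 | E=∅ | K=[fun :: if0]]
step 4: [C=((λv. 0) 2) | E={w↦4} | K=[if0]]
step 5: [C=(λv. 0) | E={w↦4} | K=[arg :: if0]]
step 6: [C=2 | E={w↦4} | K=[fun :: if0]]
step 7: [C=0 | E={v↦2, w↦4} | K=[if0]]
step 8: [C=(-1 * -2) | E=∅ | K=∅]
step 9: [C=-1 | E=∅ | K=[mulR]]
step 10: [C=-2 | E=∅ | K=[mulL(-1)]]
→ final value 2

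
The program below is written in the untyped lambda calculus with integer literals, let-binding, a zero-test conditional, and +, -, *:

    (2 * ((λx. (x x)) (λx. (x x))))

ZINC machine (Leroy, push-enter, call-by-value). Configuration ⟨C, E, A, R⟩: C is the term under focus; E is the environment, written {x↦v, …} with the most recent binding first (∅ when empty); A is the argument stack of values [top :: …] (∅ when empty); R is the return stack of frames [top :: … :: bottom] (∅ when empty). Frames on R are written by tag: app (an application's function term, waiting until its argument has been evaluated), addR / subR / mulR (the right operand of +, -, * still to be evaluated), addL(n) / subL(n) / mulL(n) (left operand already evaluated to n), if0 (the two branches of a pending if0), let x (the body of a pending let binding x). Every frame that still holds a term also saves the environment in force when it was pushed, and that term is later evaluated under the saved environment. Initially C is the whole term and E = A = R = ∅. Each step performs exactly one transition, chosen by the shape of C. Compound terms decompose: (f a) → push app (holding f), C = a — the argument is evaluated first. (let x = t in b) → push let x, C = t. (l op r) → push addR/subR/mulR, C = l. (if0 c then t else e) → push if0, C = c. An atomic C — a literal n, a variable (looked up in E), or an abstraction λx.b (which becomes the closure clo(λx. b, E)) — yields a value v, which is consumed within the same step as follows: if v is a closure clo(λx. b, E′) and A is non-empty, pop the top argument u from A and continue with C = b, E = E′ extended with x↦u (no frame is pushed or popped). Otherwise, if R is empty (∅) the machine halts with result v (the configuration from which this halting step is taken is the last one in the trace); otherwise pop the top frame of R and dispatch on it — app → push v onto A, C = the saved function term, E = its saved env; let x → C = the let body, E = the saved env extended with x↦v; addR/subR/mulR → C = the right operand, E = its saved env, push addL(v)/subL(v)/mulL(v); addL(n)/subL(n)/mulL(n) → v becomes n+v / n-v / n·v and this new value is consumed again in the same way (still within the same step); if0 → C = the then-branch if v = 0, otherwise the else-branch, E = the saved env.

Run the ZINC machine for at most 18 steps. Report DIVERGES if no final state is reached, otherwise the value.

t=0: ⟨C=(2 * ((λx. (x x)) (λx. (x x)))); E=∅; A=∅; R=∅⟩
t=1: ⟨C=2; E=∅; A=∅; R=[mulR]⟩
t=2: ⟨C=((λx. (x x)) (λx. (x x))); E=∅; A=∅; R=[mulL(2)]⟩
t=3: ⟨C=(λx. (x x)); E=∅; A=∅; R=[app :: mulL(2)]⟩
t=4: ⟨C=(λx. (x x)); E=∅; A=[clo(λx. (x x), ∅)]; R=[mulL(2)]⟩
t=5: ⟨C=(x x); E={x↦clo(λx. (x x), ∅)}; A=∅; R=[mulL(2)]⟩
t=6: ⟨C=x; E={x↦clo(λx. (x x), ∅)}; A=∅; R=[app :: mulL(2)]⟩
t=7: ⟨C=x; E={x↦clo(λx. (x x), ∅)}; A=[clo(λx. (x x), ∅)]; R=[mulL(2)]⟩
… configuration repeats with period 3 (steps 5–7 recur indefinitely) …

Answer: DIVERGES (no final state within 18 steps)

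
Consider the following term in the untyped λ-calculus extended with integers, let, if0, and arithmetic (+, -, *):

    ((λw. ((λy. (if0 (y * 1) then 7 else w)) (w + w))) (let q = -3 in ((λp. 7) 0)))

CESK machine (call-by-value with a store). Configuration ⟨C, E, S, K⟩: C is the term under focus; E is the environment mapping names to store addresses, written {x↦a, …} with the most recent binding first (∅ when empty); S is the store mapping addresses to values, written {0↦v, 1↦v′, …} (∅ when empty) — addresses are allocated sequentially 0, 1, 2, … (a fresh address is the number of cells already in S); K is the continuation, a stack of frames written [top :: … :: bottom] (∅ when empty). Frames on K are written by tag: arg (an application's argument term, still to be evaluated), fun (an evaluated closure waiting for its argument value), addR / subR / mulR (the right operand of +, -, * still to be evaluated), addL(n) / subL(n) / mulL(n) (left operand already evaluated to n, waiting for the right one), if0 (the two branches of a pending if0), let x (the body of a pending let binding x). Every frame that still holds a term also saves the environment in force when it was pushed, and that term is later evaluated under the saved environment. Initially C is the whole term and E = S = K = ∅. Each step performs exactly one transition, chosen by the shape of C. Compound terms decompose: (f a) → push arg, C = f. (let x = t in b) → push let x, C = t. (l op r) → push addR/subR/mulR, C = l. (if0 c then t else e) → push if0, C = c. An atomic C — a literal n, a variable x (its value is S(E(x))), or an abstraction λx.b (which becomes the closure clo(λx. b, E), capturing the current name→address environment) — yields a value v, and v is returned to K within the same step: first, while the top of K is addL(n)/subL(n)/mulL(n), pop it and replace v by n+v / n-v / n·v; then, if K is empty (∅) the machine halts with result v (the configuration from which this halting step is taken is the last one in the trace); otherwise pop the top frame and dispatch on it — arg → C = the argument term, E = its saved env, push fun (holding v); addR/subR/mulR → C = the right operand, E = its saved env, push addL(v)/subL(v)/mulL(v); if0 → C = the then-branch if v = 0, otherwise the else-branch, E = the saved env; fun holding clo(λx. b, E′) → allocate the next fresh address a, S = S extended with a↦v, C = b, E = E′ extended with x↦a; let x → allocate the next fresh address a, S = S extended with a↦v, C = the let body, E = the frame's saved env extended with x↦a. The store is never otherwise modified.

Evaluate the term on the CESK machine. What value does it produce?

[0] ⟨C=((λw. ((λy. (if0 (y * 1) then 7 else w)) (w + w))) (let q = -3 in ((λp. 7) 0))); E=∅; S=∅; K=∅⟩
[1] ⟨C=(λw. ((λy. (if0 (y * 1) then 7 else w)) (w + w))); E=∅; S=∅; K=[arg]⟩
[2] ⟨C=(let q = -3 in ((λp. 7) 0)); E=∅; S=∅; K=[fun]⟩
[3] ⟨C=-3; E=∅; S=∅; K=[let q :: fun]⟩
[4] ⟨C=((λp. 7) 0); E={q↦0}; S={0↦-3}; K=[fun]⟩
[5] ⟨C=(λp. 7); E={q↦0}; S={0↦-3}; K=[arg :: fun]⟩
[6] ⟨C=0; E={q↦0}; S={0↦-3}; K=[fun :: fun]⟩
[7] ⟨C=7; E={p↦1, q↦0}; S={0↦-3, 1↦0}; K=[fun]⟩
[8] ⟨C=((λy. (if0 (y * 1) then 7 else w)) (w + w)); E={w↦2}; S={0↦-3, 1↦0, 2↦7}; K=∅⟩
[9] ⟨C=(λy. (if0 (y * 1) then 7 else w)); E={w↦2}; S={0↦-3, 1↦0, 2↦7}; K=[arg]⟩
[10] ⟨C=(w + w); E={w↦2}; S={0↦-3, 1↦0, 2↦7}; K=[fun]⟩
[11] ⟨C=w; E={w↦2}; S={0↦-3, 1↦0, 2↦7}; K=[addR :: fun]⟩
[12] ⟨C=w; E={w↦2}; S={0↦-3, 1↦0, 2↦7}; K=[addL(7) :: fun]⟩
[13] ⟨C=(if0 (y * 1) then 7 else w); E={y↦3, w↦2}; S={0↦-3, 1↦0, 2↦7, 3↦14}; K=∅⟩
[14] ⟨C=(y * 1); E={y↦3, w↦2}; S={0↦-3, 1↦0, 2↦7, 3↦14}; K=[if0]⟩
[15] ⟨C=y; E={y↦3, w↦2}; S={0↦-3, 1↦0, 2↦7, 3↦14}; K=[mulR :: if0]⟩
[16] ⟨C=1; E={y↦3, w↦2}; S={0↦-3, 1↦0, 2↦7, 3↦14}; K=[mulL(14) :: if0]⟩
[17] ⟨C=w; E={y↦3, w↦2}; S={0↦-3, 1↦0, 2↦7, 3↦14}; K=∅⟩
→ final value 7

Answer: 7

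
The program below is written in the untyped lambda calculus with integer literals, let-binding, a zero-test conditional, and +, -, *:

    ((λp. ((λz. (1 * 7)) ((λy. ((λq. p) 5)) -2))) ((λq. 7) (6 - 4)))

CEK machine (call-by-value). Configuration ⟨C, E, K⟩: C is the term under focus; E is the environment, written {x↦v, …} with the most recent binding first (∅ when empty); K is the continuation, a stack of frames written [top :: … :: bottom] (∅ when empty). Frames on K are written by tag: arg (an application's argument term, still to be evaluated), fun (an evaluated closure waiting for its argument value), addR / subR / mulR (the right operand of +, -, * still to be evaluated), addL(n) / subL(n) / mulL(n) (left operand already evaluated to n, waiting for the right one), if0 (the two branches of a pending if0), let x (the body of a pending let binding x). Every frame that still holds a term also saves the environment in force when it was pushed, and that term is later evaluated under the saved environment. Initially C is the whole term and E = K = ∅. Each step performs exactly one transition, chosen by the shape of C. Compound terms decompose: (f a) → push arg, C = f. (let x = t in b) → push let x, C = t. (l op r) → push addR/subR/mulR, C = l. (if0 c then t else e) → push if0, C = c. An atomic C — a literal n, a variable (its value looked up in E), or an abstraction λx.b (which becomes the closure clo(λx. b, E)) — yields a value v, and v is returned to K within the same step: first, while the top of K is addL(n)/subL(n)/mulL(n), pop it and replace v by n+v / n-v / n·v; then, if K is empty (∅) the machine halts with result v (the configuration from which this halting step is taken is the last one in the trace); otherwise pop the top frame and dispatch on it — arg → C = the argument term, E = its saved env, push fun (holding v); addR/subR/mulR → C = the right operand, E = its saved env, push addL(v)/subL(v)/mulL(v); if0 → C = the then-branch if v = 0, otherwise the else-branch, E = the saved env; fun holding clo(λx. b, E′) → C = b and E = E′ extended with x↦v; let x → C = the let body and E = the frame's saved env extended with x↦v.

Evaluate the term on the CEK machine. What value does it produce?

Answer: 7

Execution trace:
step 0: <C=((λp. ((λz. (1 * 7)) ((λy. ((λq. p) 5)) -2))) ((λq. 7) (6 - 4))), E=∅, K=∅>
step 1: <C=(λp. ((λz. (1 * 7)) ((λy. ((λq. p) 5)) -2))), E=∅, K=[arg]>
step 2: <C=((λq. 7) (6 - 4)), E=∅, K=[fun]>
step 3: <C=(λq. 7), E=∅, K=[arg :: fun]>
step 4: <C=(6 - 4), E=∅, K=[fun :: fun]>
step 5: <C=6, E=∅, K=[subR :: fun :: fun]>
step 6: <C=4, E=∅, K=[subL(6) :: fun :: fun]>
step 7: <C=7, E={q↦2}, K=[fun]>
step 8: <C=((λz. (1 * 7)) ((λy. ((λq. p) 5)) -2)), E={p↦7}, K=∅>
step 9: <C=(λz. (1 * 7)), E={p↦7}, K=[arg]>
step 10: <C=((λy. ((λq. p) 5)) -2), E={p↦7}, K=[fun]>
step 11: <C=(λy. ((λq. p) 5)), E={p↦7}, K=[arg :: fun]>
step 12: <C=-2, E={p↦7}, K=[fun :: fun]>
step 13: <C=((λq. p) 5), E={y↦-2, p↦7}, K=[fun]>
step 14: <C=(λq. p), E={y↦-2, p↦7}, K=[arg :: fun]>
step 15: <C=5, E={y↦-2, p↦7}, K=[fun :: fun]>
step 16: <C=p, E={q↦5, y↦-2, p↦7}, K=[fun]>
step 17: <C=(1 * 7), E={z↦7, p↦7}, K=∅>
step 18: <C=1, E={z↦7, p↦7}, K=[mulR]>
step 19: <C=7, E={z↦7, p↦7}, K=[mulL(1)]>
→ final value 7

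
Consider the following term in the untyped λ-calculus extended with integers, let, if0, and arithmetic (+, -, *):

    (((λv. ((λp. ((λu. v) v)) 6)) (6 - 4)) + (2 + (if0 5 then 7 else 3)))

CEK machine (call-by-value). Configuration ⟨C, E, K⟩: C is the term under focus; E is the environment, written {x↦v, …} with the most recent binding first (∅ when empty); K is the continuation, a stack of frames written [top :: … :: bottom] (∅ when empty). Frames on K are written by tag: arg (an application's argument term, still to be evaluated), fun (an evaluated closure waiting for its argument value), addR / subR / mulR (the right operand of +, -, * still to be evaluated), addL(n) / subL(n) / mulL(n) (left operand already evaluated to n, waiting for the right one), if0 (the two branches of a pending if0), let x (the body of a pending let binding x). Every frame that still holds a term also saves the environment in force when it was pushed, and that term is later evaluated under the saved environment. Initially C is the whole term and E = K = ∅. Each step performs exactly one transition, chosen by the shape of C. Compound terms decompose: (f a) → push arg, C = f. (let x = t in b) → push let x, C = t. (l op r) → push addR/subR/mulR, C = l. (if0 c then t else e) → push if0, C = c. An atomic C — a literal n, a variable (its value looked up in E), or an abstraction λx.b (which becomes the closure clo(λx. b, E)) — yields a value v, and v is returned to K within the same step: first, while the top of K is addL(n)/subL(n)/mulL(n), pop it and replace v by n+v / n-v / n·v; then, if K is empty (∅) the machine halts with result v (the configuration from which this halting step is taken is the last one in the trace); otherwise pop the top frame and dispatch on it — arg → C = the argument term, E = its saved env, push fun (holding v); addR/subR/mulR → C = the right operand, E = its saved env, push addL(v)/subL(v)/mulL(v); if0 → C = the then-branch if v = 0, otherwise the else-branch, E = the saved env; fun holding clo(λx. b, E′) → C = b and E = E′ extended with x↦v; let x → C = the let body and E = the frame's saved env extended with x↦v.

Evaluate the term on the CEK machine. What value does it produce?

Answer: 7

Derivation:
t=0: <C=(((λv. ((λp. ((λu. v) v)) 6)) (6 - 4)) + (2 + (if0 5 then 7 else 3))), E=∅, K=∅>
t=1: <C=((λv. ((λp. ((λu. v) v)) 6)) (6 - 4)), E=∅, K=[addR]>
t=2: <C=(λv. ((λp. ((λu. v) v)) 6)), E=∅, K=[arg :: addR]>
t=3: <C=(6 - 4), E=∅, K=[fun :: addR]>
t=4: <C=6, E=∅, K=[subR :: fun :: addR]>
t=5: <C=4, E=∅, K=[subL(6) :: fun :: addR]>
t=6: <C=((λp. ((λu. v) v)) 6), E={v↦2}, K=[addR]>
t=7: <C=(λp. ((λu. v) v)), E={v↦2}, K=[arg :: addR]>
t=8: <C=6, E={v↦2}, K=[fun :: addR]>
t=9: <C=((λu. v) v), E={p↦6, v↦2}, K=[addR]>
t=10: <C=(λu. v), E={p↦6, v↦2}, K=[arg :: addR]>
t=11: <C=v, E={p↦6, v↦2}, K=[fun :: addR]>
t=12: <C=v, E={u↦2, p↦6, v↦2}, K=[addR]>
t=13: <C=(2 + (if0 5 then 7 else 3)), E=∅, K=[addL(2)]>
t=14: <C=2, E=∅, K=[addR :: addL(2)]>
t=15: <C=(if0 5 then 7 else 3), E=∅, K=[addL(2) :: addL(2)]>
t=16: <C=5, E=∅, K=[if0 :: addL(2) :: addL(2)]>
t=17: <C=3, E=∅, K=[addL(2) :: addL(2)]>
→ final value 7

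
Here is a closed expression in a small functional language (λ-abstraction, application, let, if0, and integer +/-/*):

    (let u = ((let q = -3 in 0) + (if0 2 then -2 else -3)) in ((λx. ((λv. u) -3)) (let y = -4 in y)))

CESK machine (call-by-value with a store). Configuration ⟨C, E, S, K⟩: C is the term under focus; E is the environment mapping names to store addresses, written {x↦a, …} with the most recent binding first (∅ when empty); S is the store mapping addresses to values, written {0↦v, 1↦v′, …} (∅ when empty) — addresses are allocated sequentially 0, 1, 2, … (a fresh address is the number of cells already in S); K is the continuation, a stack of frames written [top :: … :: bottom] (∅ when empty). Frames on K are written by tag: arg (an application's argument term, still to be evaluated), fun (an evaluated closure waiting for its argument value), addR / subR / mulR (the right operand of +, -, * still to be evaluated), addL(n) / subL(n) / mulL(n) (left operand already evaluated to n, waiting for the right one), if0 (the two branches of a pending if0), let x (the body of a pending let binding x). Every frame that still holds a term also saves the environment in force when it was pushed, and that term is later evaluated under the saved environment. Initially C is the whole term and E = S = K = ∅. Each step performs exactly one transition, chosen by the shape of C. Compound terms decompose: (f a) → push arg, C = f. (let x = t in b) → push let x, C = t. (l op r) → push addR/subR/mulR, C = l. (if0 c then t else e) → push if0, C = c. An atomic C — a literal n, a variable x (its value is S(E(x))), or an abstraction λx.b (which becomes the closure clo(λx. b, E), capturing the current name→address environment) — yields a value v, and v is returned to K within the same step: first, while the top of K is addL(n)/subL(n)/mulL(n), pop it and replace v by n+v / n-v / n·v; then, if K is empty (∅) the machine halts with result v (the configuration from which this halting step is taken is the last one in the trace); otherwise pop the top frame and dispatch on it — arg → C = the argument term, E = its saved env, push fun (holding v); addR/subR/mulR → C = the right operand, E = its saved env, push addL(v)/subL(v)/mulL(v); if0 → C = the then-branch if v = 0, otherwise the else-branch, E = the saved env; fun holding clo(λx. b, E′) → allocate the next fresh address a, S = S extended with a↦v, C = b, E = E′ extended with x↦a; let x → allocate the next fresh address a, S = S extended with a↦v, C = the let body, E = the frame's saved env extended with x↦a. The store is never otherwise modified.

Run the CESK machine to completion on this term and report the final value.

step 0: <C=(let u = ((let q = -3 in 0) + (if0 2 then -2 else -3)) in ((λx. ((λv. u) -3)) (let y = -4 in y))), E=∅, S=∅, K=∅>
step 1: <C=((let q = -3 in 0) + (if0 2 then -2 else -3)), E=∅, S=∅, K=[let u]>
step 2: <C=(let q = -3 in 0), E=∅, S=∅, K=[addR :: let u]>
step 3: <C=-3, E=∅, S=∅, K=[let q :: addR :: let u]>
step 4: <C=0, E={q↦0}, S={0↦-3}, K=[addR :: let u]>
step 5: <C=(if0 2 then -2 else -3), E=∅, S={0↦-3}, K=[addL(0) :: let u]>
step 6: <C=2, E=∅, S={0↦-3}, K=[if0 :: addL(0) :: let u]>
step 7: <C=-3, E=∅, S={0↦-3}, K=[addL(0) :: let u]>
step 8: <C=((λx. ((λv. u) -3)) (let y = -4 in y)), E={u↦1}, S={0↦-3, 1↦-3}, K=∅>
step 9: <C=(λx. ((λv. u) -3)), E={u↦1}, S={0↦-3, 1↦-3}, K=[arg]>
step 10: <C=(let y = -4 in y), E={u↦1}, S={0↦-3, 1↦-3}, K=[fun]>
step 11: <C=-4, E={u↦1}, S={0↦-3, 1↦-3}, K=[let y :: fun]>
step 12: <C=y, E={y↦2, u↦1}, S={0↦-3, 1↦-3, 2↦-4}, K=[fun]>
step 13: <C=((λv. u) -3), E={x↦3, u↦1}, S={0↦-3, 1↦-3, 2↦-4, 3↦-4}, K=∅>
step 14: <C=(λv. u), E={x↦3, u↦1}, S={0↦-3, 1↦-3, 2↦-4, 3↦-4}, K=[arg]>
step 15: <C=-3, E={x↦3, u↦1}, S={0↦-3, 1↦-3, 2↦-4, 3↦-4}, K=[fun]>
step 16: <C=u, E={v↦4, x↦3, u↦1}, S={0↦-3, 1↦-3, 2↦-4, 3↦-4, 4↦-3}, K=∅>
→ final value -3

Answer: -3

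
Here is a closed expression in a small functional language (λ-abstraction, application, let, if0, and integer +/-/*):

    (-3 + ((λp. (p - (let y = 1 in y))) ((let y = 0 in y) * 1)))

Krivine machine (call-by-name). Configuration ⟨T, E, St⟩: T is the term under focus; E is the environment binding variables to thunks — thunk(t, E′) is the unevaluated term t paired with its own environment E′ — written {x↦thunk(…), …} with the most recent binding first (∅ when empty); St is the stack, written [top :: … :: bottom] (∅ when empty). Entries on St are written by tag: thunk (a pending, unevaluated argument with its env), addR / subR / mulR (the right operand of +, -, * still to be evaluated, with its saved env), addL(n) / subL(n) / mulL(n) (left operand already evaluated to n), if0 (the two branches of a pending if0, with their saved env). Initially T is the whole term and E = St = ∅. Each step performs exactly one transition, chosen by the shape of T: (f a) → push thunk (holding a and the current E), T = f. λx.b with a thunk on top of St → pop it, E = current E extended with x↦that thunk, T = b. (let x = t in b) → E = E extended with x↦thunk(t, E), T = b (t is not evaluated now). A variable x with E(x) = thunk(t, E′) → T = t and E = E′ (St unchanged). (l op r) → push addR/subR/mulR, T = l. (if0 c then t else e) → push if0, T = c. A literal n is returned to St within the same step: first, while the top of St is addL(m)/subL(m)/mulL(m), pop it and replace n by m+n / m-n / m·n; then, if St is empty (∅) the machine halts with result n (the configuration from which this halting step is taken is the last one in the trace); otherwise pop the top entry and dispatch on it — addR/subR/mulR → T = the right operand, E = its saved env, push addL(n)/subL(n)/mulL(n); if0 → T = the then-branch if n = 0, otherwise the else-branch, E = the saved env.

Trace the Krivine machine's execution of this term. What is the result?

step 0: ⟨T=(-3 + ((λp. (p - (let y = 1 in y))) ((let y = 0 in y) * 1))); E=∅; St=∅⟩
step 1: ⟨T=-3; E=∅; St=[addR]⟩
step 2: ⟨T=((λp. (p - (let y = 1 in y))) ((let y = 0 in y) * 1)); E=∅; St=[addL(-3)]⟩
step 3: ⟨T=(λp. (p - (let y = 1 in y))); E=∅; St=[thunk :: addL(-3)]⟩
step 4: ⟨T=(p - (let y = 1 in y)); E={p↦thunk(((let y = 0 in y) * 1), ∅)}; St=[addL(-3)]⟩
step 5: ⟨T=p; E={p↦thunk(((let y = 0 in y) * 1), ∅)}; St=[subR :: addL(-3)]⟩
step 6: ⟨T=((let y = 0 in y) * 1); E=∅; St=[subR :: addL(-3)]⟩
step 7: ⟨T=(let y = 0 in y); E=∅; St=[mulR :: subR :: addL(-3)]⟩
step 8: ⟨T=y; E={y↦thunk(0, ∅)}; St=[mulR :: subR :: addL(-3)]⟩
step 9: ⟨T=0; E=∅; St=[mulR :: subR :: addL(-3)]⟩
step 10: ⟨T=1; E=∅; St=[mulL(0) :: subR :: addL(-3)]⟩
step 11: ⟨T=(let y = 1 in y); E={p↦thunk(((let y = 0 in y) * 1), ∅)}; St=[subL(0) :: addL(-3)]⟩
step 12: ⟨T=y; E={y↦thunk(1, {p↦thunk(((let y = 0 in y) * 1), ∅)}), p↦thunk(((let y = 0 in y) * 1), ∅)}; St=[subL(0) :: addL(-3)]⟩
step 13: ⟨T=1; E={p↦thunk(((let y = 0 in y) * 1), ∅)}; St=[subL(0) :: addL(-3)]⟩
→ final value -4

Answer: -4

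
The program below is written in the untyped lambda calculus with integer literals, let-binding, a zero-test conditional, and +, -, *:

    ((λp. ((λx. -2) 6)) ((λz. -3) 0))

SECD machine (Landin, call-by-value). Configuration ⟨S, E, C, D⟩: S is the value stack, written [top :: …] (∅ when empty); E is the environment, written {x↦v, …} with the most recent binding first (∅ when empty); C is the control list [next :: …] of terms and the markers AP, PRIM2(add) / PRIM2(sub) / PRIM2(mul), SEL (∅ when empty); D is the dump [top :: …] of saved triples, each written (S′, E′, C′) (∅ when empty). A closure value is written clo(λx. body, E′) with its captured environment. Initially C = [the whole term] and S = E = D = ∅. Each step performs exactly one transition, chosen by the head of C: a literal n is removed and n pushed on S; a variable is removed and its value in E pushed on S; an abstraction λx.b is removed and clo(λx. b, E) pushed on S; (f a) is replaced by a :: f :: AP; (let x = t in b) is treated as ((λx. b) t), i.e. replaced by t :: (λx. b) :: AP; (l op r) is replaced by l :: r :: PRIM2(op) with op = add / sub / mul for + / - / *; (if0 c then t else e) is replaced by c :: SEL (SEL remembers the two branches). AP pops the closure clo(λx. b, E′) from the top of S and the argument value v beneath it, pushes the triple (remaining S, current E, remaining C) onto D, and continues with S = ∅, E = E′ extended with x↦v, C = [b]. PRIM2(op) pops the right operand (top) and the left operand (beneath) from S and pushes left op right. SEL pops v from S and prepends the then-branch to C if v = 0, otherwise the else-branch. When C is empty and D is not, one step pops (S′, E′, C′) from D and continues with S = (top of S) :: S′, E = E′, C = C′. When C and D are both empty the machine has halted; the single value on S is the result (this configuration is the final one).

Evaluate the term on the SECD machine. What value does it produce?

Answer: -2

Execution trace:
t=0: <S=∅, E=∅, C=[((λp. ((λx. -2) 6)) ((λz. -3) 0))], D=∅>
t=1: <S=∅, E=∅, C=[((λz. -3) 0) :: (λp. ((λx. -2) 6)) :: AP], D=∅>
t=2: <S=∅, E=∅, C=[0 :: (λz. -3) :: AP :: (λp. ((λx. -2) 6)) :: AP], D=∅>
t=3: <S=[0], E=∅, C=[(λz. -3) :: AP :: (λp. ((λx. -2) 6)) :: AP], D=∅>
t=4: <S=[clo(λz. -3, ∅) :: 0], E=∅, C=[AP :: (λp. ((λx. -2) 6)) :: AP], D=∅>
t=5: <S=∅, E={z↦0}, C=[-3], D=[(∅, ∅, [(λp. ((λx. -2) 6)) :: AP])]>
t=6: <S=[-3], E={z↦0}, C=∅, D=[(∅, ∅, [(λp. ((λx. -2) 6)) :: AP])]>
t=7: <S=[-3], E=∅, C=[(λp. ((λx. -2) 6)) :: AP], D=∅>
t=8: <S=[clo(λp. ((λx. -2) 6), ∅) :: -3], E=∅, C=[AP], D=∅>
t=9: <S=∅, E={p↦-3}, C=[((λx. -2) 6)], D=[(∅, ∅, ∅)]>
t=10: <S=∅, E={p↦-3}, C=[6 :: (λx. -2) :: AP], D=[(∅, ∅, ∅)]>
t=11: <S=[6], E={p↦-3}, C=[(λx. -2) :: AP], D=[(∅, ∅, ∅)]>
t=12: <S=[clo(λx. -2, {p↦-3}) :: 6], E={p↦-3}, C=[AP], D=[(∅, ∅, ∅)]>
t=13: <S=∅, E={x↦6, p↦-3}, C=[-2], D=[(∅, {p↦-3}, ∅) :: (∅, ∅, ∅)]>
t=14: <S=[-2], E={x↦6, p↦-3}, C=∅, D=[(∅, {p↦-3}, ∅) :: (∅, ∅, ∅)]>
t=15: <S=[-2], E={p↦-3}, C=∅, D=[(∅, ∅, ∅)]>
t=16: <S=[-2], E=∅, C=∅, D=∅>
→ final value -2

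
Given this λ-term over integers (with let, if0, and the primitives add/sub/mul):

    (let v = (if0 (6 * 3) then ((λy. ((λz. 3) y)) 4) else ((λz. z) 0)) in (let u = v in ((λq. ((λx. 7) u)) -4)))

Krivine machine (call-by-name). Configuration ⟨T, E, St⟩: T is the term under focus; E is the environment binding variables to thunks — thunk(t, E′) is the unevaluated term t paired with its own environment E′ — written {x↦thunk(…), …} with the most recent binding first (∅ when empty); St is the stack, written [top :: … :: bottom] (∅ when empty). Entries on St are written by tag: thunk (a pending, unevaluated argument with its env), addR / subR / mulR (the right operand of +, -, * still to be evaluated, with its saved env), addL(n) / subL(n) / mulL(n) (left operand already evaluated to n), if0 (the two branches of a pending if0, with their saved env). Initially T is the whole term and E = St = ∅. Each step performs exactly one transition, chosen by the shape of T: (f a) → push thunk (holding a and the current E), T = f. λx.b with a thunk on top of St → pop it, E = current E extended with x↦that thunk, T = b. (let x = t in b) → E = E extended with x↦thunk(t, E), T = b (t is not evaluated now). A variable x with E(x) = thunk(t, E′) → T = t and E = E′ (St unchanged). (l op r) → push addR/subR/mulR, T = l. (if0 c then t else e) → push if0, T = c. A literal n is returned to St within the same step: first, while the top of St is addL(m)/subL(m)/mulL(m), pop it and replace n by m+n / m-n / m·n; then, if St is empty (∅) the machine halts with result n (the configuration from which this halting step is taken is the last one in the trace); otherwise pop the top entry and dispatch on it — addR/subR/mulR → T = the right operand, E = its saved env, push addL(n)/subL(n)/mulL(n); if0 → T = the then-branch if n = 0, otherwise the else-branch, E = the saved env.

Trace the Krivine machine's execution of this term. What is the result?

0. ⟨T=(let v = (if0 (6 * 3) then ((λy. ((λz. 3) y)) 4) else ((λz. z) 0)) in (let u = v in ((λq. ((λx. 7) u)) -4))); E=∅; St=∅⟩
1. ⟨T=(let u = v in ((λq. ((λx. 7) u)) -4)); E={v↦thunk((if0 (6 * 3) then ((λy. ((λz. 3) y)) 4) else ((λz. z) 0)), ∅)}; St=∅⟩
2. ⟨T=((λq. ((λx. 7) u)) -4); E={u↦thunk(v, {v↦thunk((if0 (6 * 3) then ((λy. ((λz. 3) y)) 4) else ((λz. z) 0)), ∅)}), v↦thunk((if0 (6 * 3) then ((λy. ((λz. 3) y)) 4) else ((λz. z) 0)), ∅)}; St=∅⟩
3. ⟨T=(λq. ((λx. 7) u)); E={u↦thunk(v, {v↦thunk((if0 (6 * 3) then ((λy. ((λz. 3) y)) 4) else ((λz. z) 0)), ∅)}), v↦thunk((if0 (6 * 3) then ((λy. ((λz. 3) y)) 4) else ((λz. z) 0)), ∅)}; St=[thunk]⟩
4. ⟨T=((λx. 7) u); E={q↦thunk(-4, {u↦thunk(v, {v↦thunk((if0 (6 * 3) then ((λy. ((λz. 3) y)) 4) else ((λz. z) 0)), ∅)}), v↦thunk((if0 (6 * 3) then ((λy. ((λz. 3) y)) 4) else ((λz. z) 0)), ∅)}), u↦thunk(v, {v↦thunk((if0 (6 * 3) then ((λy. ((λz. 3) y)) 4) else ((λz. z) 0)), ∅)}), v↦thunk((if0 (6 * 3) then ((λy. ((λz. 3) y)) 4) else ((λz. z) 0)), ∅)}; St=∅⟩
5. ⟨T=(λx. 7); E={q↦thunk(-4, {u↦thunk(v, {v↦thunk((if0 (6 * 3) then ((λy. ((λz. 3) y)) 4) else ((λz. z) 0)), ∅)}), v↦thunk((if0 (6 * 3) then ((λy. ((λz. 3) y)) 4) else ((λz. z) 0)), ∅)}), u↦thunk(v, {v↦thunk((if0 (6 * 3) then ((λy. ((λz. 3) y)) 4) else ((λz. z) 0)), ∅)}), v↦thunk((if0 (6 * 3) then ((λy. ((λz. 3) y)) 4) else ((λz. z) 0)), ∅)}; St=[thunk]⟩
6. ⟨T=7; E={x↦thunk(u, {q↦thunk(-4, {u↦thunk(v, {v↦thunk((if0 (6 * 3) then ((λy. ((λz. 3) y)) 4) else ((λz. z) 0)), ∅)}), v↦thunk((if0 (6 * 3) then ((λy. ((λz. 3) y)) 4) else ((λz. z) 0)), ∅)}), u↦thunk(v, {v↦thunk((if0 (6 * 3) then ((λy. ((λz. 3) y)) 4) else ((λz. z) 0)), ∅)}), v↦thunk((if0 (6 * 3) then ((λy. ((λz. 3) y)) 4) else ((λz. z) 0)), ∅)}), q↦thunk(-4, {u↦thunk(v, {v↦thunk((if0 (6 * 3) then ((λy. ((λz. 3) y)) 4) else ((λz. z) 0)), ∅)}), v↦thunk((if0 (6 * 3) then ((λy. ((λz. 3) y)) 4) else ((λz. z) 0)), ∅)}), u↦thunk(v, {v↦thunk((if0 (6 * 3) then ((λy. ((λz. 3) y)) 4) else ((λz. z) 0)), ∅)}), v↦thunk((if0 (6 * 3) then ((λy. ((λz. 3) y)) 4) else ((λz. z) 0)), ∅)}; St=∅⟩
→ final value 7

Answer: 7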